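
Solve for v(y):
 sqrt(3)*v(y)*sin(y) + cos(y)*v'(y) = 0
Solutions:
 v(y) = C1*cos(y)^(sqrt(3))


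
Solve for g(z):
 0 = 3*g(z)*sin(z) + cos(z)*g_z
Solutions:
 g(z) = C1*cos(z)^3


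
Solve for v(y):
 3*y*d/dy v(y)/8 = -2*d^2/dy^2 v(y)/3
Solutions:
 v(y) = C1 + C2*erf(3*sqrt(2)*y/8)


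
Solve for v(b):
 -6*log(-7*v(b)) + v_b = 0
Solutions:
 -Integral(1/(log(-_y) + log(7)), (_y, v(b)))/6 = C1 - b


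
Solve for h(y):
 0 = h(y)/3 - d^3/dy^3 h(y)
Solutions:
 h(y) = C3*exp(3^(2/3)*y/3) + (C1*sin(3^(1/6)*y/2) + C2*cos(3^(1/6)*y/2))*exp(-3^(2/3)*y/6)


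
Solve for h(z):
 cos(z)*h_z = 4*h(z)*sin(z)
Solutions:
 h(z) = C1/cos(z)^4


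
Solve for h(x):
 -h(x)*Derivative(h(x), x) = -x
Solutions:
 h(x) = -sqrt(C1 + x^2)
 h(x) = sqrt(C1 + x^2)


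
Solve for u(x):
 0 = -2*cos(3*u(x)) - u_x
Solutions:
 u(x) = -asin((C1 + exp(12*x))/(C1 - exp(12*x)))/3 + pi/3
 u(x) = asin((C1 + exp(12*x))/(C1 - exp(12*x)))/3


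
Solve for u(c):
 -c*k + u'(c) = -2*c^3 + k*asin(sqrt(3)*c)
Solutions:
 u(c) = C1 - c^4/2 + c^2*k/2 + k*(c*asin(sqrt(3)*c) + sqrt(3)*sqrt(1 - 3*c^2)/3)


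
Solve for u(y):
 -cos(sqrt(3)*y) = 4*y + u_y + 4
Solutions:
 u(y) = C1 - 2*y^2 - 4*y - sqrt(3)*sin(sqrt(3)*y)/3


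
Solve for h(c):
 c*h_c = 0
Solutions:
 h(c) = C1


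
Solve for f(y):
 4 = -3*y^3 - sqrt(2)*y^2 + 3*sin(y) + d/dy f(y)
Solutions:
 f(y) = C1 + 3*y^4/4 + sqrt(2)*y^3/3 + 4*y + 3*cos(y)


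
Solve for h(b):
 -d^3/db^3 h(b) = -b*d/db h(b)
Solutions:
 h(b) = C1 + Integral(C2*airyai(b) + C3*airybi(b), b)


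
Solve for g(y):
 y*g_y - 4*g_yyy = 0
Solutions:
 g(y) = C1 + Integral(C2*airyai(2^(1/3)*y/2) + C3*airybi(2^(1/3)*y/2), y)


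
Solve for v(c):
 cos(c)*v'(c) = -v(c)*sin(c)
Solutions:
 v(c) = C1*cos(c)


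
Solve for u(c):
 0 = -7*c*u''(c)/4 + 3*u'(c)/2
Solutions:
 u(c) = C1 + C2*c^(13/7)


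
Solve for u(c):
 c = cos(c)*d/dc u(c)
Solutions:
 u(c) = C1 + Integral(c/cos(c), c)


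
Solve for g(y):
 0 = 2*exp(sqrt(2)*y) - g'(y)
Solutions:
 g(y) = C1 + sqrt(2)*exp(sqrt(2)*y)


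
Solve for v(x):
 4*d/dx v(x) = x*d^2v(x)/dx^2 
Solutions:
 v(x) = C1 + C2*x^5


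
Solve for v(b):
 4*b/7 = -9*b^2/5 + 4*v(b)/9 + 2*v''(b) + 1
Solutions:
 v(b) = C1*sin(sqrt(2)*b/3) + C2*cos(sqrt(2)*b/3) + 81*b^2/20 + 9*b/7 - 387/10


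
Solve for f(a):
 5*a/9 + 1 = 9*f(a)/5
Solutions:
 f(a) = 25*a/81 + 5/9


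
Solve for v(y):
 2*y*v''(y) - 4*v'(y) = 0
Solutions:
 v(y) = C1 + C2*y^3


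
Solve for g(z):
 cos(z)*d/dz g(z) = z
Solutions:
 g(z) = C1 + Integral(z/cos(z), z)


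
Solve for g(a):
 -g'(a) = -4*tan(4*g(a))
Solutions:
 g(a) = -asin(C1*exp(16*a))/4 + pi/4
 g(a) = asin(C1*exp(16*a))/4


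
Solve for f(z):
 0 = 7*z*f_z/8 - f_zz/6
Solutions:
 f(z) = C1 + C2*erfi(sqrt(42)*z/4)


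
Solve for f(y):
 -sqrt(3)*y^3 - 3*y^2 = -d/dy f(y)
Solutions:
 f(y) = C1 + sqrt(3)*y^4/4 + y^3


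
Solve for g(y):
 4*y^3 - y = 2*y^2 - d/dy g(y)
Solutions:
 g(y) = C1 - y^4 + 2*y^3/3 + y^2/2


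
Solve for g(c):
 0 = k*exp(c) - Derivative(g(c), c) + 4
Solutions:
 g(c) = C1 + 4*c + k*exp(c)


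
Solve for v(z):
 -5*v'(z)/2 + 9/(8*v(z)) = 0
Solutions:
 v(z) = -sqrt(C1 + 90*z)/10
 v(z) = sqrt(C1 + 90*z)/10


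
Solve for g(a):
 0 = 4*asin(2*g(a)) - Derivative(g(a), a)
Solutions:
 Integral(1/asin(2*_y), (_y, g(a))) = C1 + 4*a


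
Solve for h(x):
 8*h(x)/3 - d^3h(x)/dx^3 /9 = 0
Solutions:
 h(x) = C3*exp(2*3^(1/3)*x) + (C1*sin(3^(5/6)*x) + C2*cos(3^(5/6)*x))*exp(-3^(1/3)*x)


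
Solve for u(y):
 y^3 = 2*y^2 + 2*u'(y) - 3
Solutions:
 u(y) = C1 + y^4/8 - y^3/3 + 3*y/2


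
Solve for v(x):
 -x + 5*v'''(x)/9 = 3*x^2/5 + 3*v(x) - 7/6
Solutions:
 v(x) = C3*exp(3*5^(2/3)*x/5) - x^2/5 - x/3 + (C1*sin(3*sqrt(3)*5^(2/3)*x/10) + C2*cos(3*sqrt(3)*5^(2/3)*x/10))*exp(-3*5^(2/3)*x/10) + 7/18


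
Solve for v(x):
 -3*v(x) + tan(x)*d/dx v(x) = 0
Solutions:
 v(x) = C1*sin(x)^3


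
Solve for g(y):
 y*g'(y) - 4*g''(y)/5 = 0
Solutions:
 g(y) = C1 + C2*erfi(sqrt(10)*y/4)


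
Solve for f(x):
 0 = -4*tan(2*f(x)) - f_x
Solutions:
 f(x) = -asin(C1*exp(-8*x))/2 + pi/2
 f(x) = asin(C1*exp(-8*x))/2


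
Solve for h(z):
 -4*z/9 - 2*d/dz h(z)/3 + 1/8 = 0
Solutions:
 h(z) = C1 - z^2/3 + 3*z/16


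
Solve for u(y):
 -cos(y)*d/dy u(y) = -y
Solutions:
 u(y) = C1 + Integral(y/cos(y), y)


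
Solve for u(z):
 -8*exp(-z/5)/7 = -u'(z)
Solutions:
 u(z) = C1 - 40*exp(-z/5)/7


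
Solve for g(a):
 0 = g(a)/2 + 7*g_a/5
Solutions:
 g(a) = C1*exp(-5*a/14)


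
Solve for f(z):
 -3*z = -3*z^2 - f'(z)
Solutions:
 f(z) = C1 - z^3 + 3*z^2/2


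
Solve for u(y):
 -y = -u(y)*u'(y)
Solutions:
 u(y) = -sqrt(C1 + y^2)
 u(y) = sqrt(C1 + y^2)


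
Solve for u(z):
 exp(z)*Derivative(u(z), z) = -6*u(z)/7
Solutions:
 u(z) = C1*exp(6*exp(-z)/7)


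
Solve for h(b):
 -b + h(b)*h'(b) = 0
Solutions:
 h(b) = -sqrt(C1 + b^2)
 h(b) = sqrt(C1 + b^2)


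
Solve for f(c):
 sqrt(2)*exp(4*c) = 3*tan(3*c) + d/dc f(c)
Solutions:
 f(c) = C1 + sqrt(2)*exp(4*c)/4 + log(cos(3*c))


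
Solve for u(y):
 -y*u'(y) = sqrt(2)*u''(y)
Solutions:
 u(y) = C1 + C2*erf(2^(1/4)*y/2)


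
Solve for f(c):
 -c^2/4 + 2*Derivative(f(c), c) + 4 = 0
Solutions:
 f(c) = C1 + c^3/24 - 2*c


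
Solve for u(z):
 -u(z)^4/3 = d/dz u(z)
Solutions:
 u(z) = (-1 - sqrt(3)*I)*(1/(C1 + z))^(1/3)/2
 u(z) = (-1 + sqrt(3)*I)*(1/(C1 + z))^(1/3)/2
 u(z) = (1/(C1 + z))^(1/3)


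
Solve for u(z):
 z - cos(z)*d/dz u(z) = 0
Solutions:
 u(z) = C1 + Integral(z/cos(z), z)


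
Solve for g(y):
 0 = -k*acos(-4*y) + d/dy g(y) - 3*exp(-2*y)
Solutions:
 g(y) = C1 + k*y*acos(-4*y) + k*sqrt(1 - 16*y^2)/4 - 3*exp(-2*y)/2


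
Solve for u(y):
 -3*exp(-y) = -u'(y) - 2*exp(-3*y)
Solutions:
 u(y) = C1 - 3*exp(-y) + 2*exp(-3*y)/3


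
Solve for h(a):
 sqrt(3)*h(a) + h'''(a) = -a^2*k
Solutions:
 h(a) = C3*exp(-3^(1/6)*a) - sqrt(3)*a^2*k/3 + (C1*sin(3^(2/3)*a/2) + C2*cos(3^(2/3)*a/2))*exp(3^(1/6)*a/2)


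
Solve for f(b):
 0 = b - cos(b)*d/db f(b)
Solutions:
 f(b) = C1 + Integral(b/cos(b), b)


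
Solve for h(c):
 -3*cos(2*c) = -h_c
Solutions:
 h(c) = C1 + 3*sin(2*c)/2


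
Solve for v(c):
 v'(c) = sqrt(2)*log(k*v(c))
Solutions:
 li(k*v(c))/k = C1 + sqrt(2)*c


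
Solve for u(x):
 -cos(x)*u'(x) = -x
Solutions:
 u(x) = C1 + Integral(x/cos(x), x)


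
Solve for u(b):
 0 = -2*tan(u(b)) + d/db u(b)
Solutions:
 u(b) = pi - asin(C1*exp(2*b))
 u(b) = asin(C1*exp(2*b))


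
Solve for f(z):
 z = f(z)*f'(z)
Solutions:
 f(z) = -sqrt(C1 + z^2)
 f(z) = sqrt(C1 + z^2)


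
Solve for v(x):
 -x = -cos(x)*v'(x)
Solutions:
 v(x) = C1 + Integral(x/cos(x), x)


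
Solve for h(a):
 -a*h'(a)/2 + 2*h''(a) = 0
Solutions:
 h(a) = C1 + C2*erfi(sqrt(2)*a/4)


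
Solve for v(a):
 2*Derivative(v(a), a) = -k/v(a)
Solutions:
 v(a) = -sqrt(C1 - a*k)
 v(a) = sqrt(C1 - a*k)


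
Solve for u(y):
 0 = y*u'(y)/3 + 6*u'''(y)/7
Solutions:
 u(y) = C1 + Integral(C2*airyai(-84^(1/3)*y/6) + C3*airybi(-84^(1/3)*y/6), y)


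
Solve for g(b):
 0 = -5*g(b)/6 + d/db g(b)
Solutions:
 g(b) = C1*exp(5*b/6)


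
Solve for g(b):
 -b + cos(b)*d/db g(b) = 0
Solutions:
 g(b) = C1 + Integral(b/cos(b), b)


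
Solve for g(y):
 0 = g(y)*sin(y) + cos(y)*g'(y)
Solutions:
 g(y) = C1*cos(y)


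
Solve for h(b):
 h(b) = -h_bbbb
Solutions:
 h(b) = (C1*sin(sqrt(2)*b/2) + C2*cos(sqrt(2)*b/2))*exp(-sqrt(2)*b/2) + (C3*sin(sqrt(2)*b/2) + C4*cos(sqrt(2)*b/2))*exp(sqrt(2)*b/2)


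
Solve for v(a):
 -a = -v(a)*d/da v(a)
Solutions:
 v(a) = -sqrt(C1 + a^2)
 v(a) = sqrt(C1 + a^2)


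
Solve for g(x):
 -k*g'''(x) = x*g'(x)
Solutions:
 g(x) = C1 + Integral(C2*airyai(x*(-1/k)^(1/3)) + C3*airybi(x*(-1/k)^(1/3)), x)


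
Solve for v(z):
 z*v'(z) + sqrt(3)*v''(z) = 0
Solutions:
 v(z) = C1 + C2*erf(sqrt(2)*3^(3/4)*z/6)


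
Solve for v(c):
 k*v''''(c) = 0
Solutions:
 v(c) = C1 + C2*c + C3*c^2 + C4*c^3


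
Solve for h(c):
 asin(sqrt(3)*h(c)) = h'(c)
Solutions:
 Integral(1/asin(sqrt(3)*_y), (_y, h(c))) = C1 + c


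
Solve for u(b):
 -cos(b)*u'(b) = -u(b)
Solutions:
 u(b) = C1*sqrt(sin(b) + 1)/sqrt(sin(b) - 1)


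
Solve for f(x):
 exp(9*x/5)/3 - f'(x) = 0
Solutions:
 f(x) = C1 + 5*exp(9*x/5)/27


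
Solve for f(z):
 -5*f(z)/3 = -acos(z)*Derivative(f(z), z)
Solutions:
 f(z) = C1*exp(5*Integral(1/acos(z), z)/3)


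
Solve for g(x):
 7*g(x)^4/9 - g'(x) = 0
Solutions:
 g(x) = 3^(1/3)*(-1/(C1 + 7*x))^(1/3)
 g(x) = (-1/(C1 + 7*x))^(1/3)*(-3^(1/3) - 3^(5/6)*I)/2
 g(x) = (-1/(C1 + 7*x))^(1/3)*(-3^(1/3) + 3^(5/6)*I)/2


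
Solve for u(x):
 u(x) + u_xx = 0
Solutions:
 u(x) = C1*sin(x) + C2*cos(x)


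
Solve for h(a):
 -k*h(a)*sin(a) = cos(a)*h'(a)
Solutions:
 h(a) = C1*exp(k*log(cos(a)))


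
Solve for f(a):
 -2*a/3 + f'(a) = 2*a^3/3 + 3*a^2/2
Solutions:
 f(a) = C1 + a^4/6 + a^3/2 + a^2/3


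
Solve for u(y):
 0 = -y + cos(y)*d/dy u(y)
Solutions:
 u(y) = C1 + Integral(y/cos(y), y)


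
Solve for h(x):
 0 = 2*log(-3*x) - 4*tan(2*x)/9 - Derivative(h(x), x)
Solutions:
 h(x) = C1 + 2*x*log(-x) - 2*x + 2*x*log(3) + 2*log(cos(2*x))/9


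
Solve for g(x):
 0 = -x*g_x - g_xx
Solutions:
 g(x) = C1 + C2*erf(sqrt(2)*x/2)


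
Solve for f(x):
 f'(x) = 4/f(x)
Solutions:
 f(x) = -sqrt(C1 + 8*x)
 f(x) = sqrt(C1 + 8*x)


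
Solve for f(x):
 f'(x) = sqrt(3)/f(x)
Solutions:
 f(x) = -sqrt(C1 + 2*sqrt(3)*x)
 f(x) = sqrt(C1 + 2*sqrt(3)*x)


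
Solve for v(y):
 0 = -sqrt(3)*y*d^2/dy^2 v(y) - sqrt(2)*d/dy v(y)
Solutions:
 v(y) = C1 + C2*y^(1 - sqrt(6)/3)


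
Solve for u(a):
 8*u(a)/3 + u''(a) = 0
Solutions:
 u(a) = C1*sin(2*sqrt(6)*a/3) + C2*cos(2*sqrt(6)*a/3)


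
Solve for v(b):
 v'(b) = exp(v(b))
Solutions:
 v(b) = log(-1/(C1 + b))


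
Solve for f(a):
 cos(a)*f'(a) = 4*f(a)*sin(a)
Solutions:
 f(a) = C1/cos(a)^4


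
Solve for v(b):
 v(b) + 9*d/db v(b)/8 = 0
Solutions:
 v(b) = C1*exp(-8*b/9)


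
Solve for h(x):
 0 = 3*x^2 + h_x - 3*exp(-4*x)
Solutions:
 h(x) = C1 - x^3 - 3*exp(-4*x)/4


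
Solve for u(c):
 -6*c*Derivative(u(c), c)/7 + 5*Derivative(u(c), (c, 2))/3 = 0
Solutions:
 u(c) = C1 + C2*erfi(3*sqrt(35)*c/35)


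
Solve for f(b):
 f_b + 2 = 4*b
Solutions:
 f(b) = C1 + 2*b^2 - 2*b


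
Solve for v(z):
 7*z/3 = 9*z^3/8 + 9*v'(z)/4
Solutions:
 v(z) = C1 - z^4/8 + 14*z^2/27


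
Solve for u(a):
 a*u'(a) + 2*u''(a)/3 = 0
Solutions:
 u(a) = C1 + C2*erf(sqrt(3)*a/2)


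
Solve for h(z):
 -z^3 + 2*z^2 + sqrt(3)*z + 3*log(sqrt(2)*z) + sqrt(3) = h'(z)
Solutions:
 h(z) = C1 - z^4/4 + 2*z^3/3 + sqrt(3)*z^2/2 + 3*z*log(z) - 3*z + 3*z*log(2)/2 + sqrt(3)*z


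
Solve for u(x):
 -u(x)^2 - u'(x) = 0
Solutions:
 u(x) = 1/(C1 + x)


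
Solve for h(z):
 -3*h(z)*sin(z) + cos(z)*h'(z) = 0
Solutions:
 h(z) = C1/cos(z)^3


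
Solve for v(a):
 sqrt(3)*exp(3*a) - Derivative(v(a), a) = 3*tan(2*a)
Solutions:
 v(a) = C1 + sqrt(3)*exp(3*a)/3 + 3*log(cos(2*a))/2


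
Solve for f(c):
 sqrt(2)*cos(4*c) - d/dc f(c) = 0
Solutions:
 f(c) = C1 + sqrt(2)*sin(4*c)/4


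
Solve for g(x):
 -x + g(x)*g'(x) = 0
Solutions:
 g(x) = -sqrt(C1 + x^2)
 g(x) = sqrt(C1 + x^2)


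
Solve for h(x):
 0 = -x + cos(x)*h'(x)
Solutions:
 h(x) = C1 + Integral(x/cos(x), x)


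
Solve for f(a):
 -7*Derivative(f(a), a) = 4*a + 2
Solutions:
 f(a) = C1 - 2*a^2/7 - 2*a/7


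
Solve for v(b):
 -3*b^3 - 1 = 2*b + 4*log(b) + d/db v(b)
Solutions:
 v(b) = C1 - 3*b^4/4 - b^2 - 4*b*log(b) + 3*b


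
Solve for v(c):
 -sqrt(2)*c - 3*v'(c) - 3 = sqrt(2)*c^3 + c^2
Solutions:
 v(c) = C1 - sqrt(2)*c^4/12 - c^3/9 - sqrt(2)*c^2/6 - c


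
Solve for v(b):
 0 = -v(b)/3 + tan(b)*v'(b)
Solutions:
 v(b) = C1*sin(b)^(1/3)


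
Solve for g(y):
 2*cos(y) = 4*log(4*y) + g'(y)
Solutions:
 g(y) = C1 - 4*y*log(y) - 8*y*log(2) + 4*y + 2*sin(y)


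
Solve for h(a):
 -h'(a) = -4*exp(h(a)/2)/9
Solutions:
 h(a) = 2*log(-1/(C1 + 4*a)) + 2*log(18)


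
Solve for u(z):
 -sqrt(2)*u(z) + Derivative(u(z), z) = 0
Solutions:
 u(z) = C1*exp(sqrt(2)*z)


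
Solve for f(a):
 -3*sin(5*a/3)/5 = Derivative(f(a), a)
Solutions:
 f(a) = C1 + 9*cos(5*a/3)/25


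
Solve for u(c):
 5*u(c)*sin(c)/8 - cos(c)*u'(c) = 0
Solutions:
 u(c) = C1/cos(c)^(5/8)


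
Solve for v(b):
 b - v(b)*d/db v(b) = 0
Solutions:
 v(b) = -sqrt(C1 + b^2)
 v(b) = sqrt(C1 + b^2)


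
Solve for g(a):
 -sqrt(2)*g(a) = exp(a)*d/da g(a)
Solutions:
 g(a) = C1*exp(sqrt(2)*exp(-a))


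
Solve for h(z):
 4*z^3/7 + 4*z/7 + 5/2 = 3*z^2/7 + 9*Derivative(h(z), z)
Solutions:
 h(z) = C1 + z^4/63 - z^3/63 + 2*z^2/63 + 5*z/18


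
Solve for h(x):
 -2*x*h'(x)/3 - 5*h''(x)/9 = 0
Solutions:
 h(x) = C1 + C2*erf(sqrt(15)*x/5)


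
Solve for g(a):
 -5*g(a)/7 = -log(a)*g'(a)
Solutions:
 g(a) = C1*exp(5*li(a)/7)


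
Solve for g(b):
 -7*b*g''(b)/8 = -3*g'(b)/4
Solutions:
 g(b) = C1 + C2*b^(13/7)


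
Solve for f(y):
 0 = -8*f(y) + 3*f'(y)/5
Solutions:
 f(y) = C1*exp(40*y/3)


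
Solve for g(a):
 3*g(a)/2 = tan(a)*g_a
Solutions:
 g(a) = C1*sin(a)^(3/2)


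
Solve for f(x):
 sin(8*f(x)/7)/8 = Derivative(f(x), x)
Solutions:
 -x/8 + 7*log(cos(8*f(x)/7) - 1)/16 - 7*log(cos(8*f(x)/7) + 1)/16 = C1


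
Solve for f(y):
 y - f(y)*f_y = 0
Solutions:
 f(y) = -sqrt(C1 + y^2)
 f(y) = sqrt(C1 + y^2)


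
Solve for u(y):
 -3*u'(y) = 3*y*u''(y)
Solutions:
 u(y) = C1 + C2*log(y)


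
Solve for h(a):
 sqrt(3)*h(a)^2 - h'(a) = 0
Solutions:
 h(a) = -1/(C1 + sqrt(3)*a)


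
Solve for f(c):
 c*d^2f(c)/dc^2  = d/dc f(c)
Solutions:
 f(c) = C1 + C2*c^2


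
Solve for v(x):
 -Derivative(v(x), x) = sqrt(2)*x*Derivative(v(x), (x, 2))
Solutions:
 v(x) = C1 + C2*x^(1 - sqrt(2)/2)


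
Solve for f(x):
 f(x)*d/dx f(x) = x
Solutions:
 f(x) = -sqrt(C1 + x^2)
 f(x) = sqrt(C1 + x^2)


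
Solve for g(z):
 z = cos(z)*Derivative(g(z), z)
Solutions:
 g(z) = C1 + Integral(z/cos(z), z)


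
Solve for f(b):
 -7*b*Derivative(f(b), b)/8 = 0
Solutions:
 f(b) = C1


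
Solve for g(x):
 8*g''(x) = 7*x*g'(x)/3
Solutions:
 g(x) = C1 + C2*erfi(sqrt(21)*x/12)


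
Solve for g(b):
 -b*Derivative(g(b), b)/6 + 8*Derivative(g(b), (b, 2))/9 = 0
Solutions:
 g(b) = C1 + C2*erfi(sqrt(6)*b/8)


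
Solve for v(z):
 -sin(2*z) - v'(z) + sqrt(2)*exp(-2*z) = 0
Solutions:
 v(z) = C1 + cos(2*z)/2 - sqrt(2)*exp(-2*z)/2


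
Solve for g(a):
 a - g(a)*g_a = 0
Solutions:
 g(a) = -sqrt(C1 + a^2)
 g(a) = sqrt(C1 + a^2)


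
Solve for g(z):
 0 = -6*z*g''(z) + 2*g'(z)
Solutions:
 g(z) = C1 + C2*z^(4/3)


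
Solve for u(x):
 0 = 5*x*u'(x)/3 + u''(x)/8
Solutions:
 u(x) = C1 + C2*erf(2*sqrt(15)*x/3)


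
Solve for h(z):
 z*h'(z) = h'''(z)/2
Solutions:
 h(z) = C1 + Integral(C2*airyai(2^(1/3)*z) + C3*airybi(2^(1/3)*z), z)


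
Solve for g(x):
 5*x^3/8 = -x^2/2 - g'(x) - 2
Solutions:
 g(x) = C1 - 5*x^4/32 - x^3/6 - 2*x


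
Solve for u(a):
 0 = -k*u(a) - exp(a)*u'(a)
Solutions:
 u(a) = C1*exp(k*exp(-a))


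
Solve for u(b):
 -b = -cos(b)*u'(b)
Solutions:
 u(b) = C1 + Integral(b/cos(b), b)


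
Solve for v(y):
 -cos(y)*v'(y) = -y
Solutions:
 v(y) = C1 + Integral(y/cos(y), y)


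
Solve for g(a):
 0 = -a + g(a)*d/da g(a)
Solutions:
 g(a) = -sqrt(C1 + a^2)
 g(a) = sqrt(C1 + a^2)


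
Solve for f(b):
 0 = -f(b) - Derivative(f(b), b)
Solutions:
 f(b) = C1*exp(-b)


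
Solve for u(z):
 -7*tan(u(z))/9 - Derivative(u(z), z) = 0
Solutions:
 u(z) = pi - asin(C1*exp(-7*z/9))
 u(z) = asin(C1*exp(-7*z/9))


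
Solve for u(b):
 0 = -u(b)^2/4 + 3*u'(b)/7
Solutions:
 u(b) = -12/(C1 + 7*b)


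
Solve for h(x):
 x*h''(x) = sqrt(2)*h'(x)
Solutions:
 h(x) = C1 + C2*x^(1 + sqrt(2))


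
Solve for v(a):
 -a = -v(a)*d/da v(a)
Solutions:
 v(a) = -sqrt(C1 + a^2)
 v(a) = sqrt(C1 + a^2)


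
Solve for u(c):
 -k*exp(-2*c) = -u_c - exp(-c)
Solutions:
 u(c) = C1 - k*exp(-2*c)/2 + exp(-c)


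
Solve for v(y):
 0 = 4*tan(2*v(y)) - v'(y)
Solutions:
 v(y) = -asin(C1*exp(8*y))/2 + pi/2
 v(y) = asin(C1*exp(8*y))/2


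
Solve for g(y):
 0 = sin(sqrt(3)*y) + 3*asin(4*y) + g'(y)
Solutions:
 g(y) = C1 - 3*y*asin(4*y) - 3*sqrt(1 - 16*y^2)/4 + sqrt(3)*cos(sqrt(3)*y)/3


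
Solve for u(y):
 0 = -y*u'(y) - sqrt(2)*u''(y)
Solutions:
 u(y) = C1 + C2*erf(2^(1/4)*y/2)


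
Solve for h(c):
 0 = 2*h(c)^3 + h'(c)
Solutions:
 h(c) = -sqrt(2)*sqrt(-1/(C1 - 2*c))/2
 h(c) = sqrt(2)*sqrt(-1/(C1 - 2*c))/2


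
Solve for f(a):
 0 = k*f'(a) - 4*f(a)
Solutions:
 f(a) = C1*exp(4*a/k)


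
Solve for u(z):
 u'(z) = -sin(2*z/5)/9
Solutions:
 u(z) = C1 + 5*cos(2*z/5)/18


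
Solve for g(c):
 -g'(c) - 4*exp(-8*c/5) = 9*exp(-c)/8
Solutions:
 g(c) = C1 + 9*exp(-c)/8 + 5*exp(-8*c/5)/2


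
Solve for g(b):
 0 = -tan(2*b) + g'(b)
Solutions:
 g(b) = C1 - log(cos(2*b))/2


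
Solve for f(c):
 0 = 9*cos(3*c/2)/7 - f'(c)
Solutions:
 f(c) = C1 + 6*sin(3*c/2)/7


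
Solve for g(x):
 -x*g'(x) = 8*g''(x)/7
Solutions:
 g(x) = C1 + C2*erf(sqrt(7)*x/4)


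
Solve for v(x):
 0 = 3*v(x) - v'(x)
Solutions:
 v(x) = C1*exp(3*x)


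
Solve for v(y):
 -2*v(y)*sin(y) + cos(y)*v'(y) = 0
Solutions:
 v(y) = C1/cos(y)^2


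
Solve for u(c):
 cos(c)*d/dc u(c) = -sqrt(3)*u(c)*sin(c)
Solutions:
 u(c) = C1*cos(c)^(sqrt(3))


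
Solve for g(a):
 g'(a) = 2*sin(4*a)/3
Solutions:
 g(a) = C1 - cos(4*a)/6


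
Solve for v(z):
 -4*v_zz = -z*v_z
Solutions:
 v(z) = C1 + C2*erfi(sqrt(2)*z/4)


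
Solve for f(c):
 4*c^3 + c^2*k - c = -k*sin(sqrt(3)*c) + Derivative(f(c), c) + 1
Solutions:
 f(c) = C1 + c^4 + c^3*k/3 - c^2/2 - c - sqrt(3)*k*cos(sqrt(3)*c)/3


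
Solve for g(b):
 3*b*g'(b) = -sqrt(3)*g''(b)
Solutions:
 g(b) = C1 + C2*erf(sqrt(2)*3^(1/4)*b/2)


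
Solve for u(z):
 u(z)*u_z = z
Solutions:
 u(z) = -sqrt(C1 + z^2)
 u(z) = sqrt(C1 + z^2)


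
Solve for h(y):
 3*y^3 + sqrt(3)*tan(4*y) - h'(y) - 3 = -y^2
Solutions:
 h(y) = C1 + 3*y^4/4 + y^3/3 - 3*y - sqrt(3)*log(cos(4*y))/4


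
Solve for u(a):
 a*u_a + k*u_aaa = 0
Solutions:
 u(a) = C1 + Integral(C2*airyai(a*(-1/k)^(1/3)) + C3*airybi(a*(-1/k)^(1/3)), a)


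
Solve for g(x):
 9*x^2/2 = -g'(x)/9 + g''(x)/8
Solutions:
 g(x) = C1 + C2*exp(8*x/9) - 27*x^3/2 - 729*x^2/16 - 6561*x/64


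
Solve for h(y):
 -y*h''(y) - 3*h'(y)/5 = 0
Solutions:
 h(y) = C1 + C2*y^(2/5)


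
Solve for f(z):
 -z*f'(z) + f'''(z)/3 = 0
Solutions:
 f(z) = C1 + Integral(C2*airyai(3^(1/3)*z) + C3*airybi(3^(1/3)*z), z)


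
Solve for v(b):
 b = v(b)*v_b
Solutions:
 v(b) = -sqrt(C1 + b^2)
 v(b) = sqrt(C1 + b^2)


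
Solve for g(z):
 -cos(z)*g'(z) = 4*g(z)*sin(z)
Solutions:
 g(z) = C1*cos(z)^4


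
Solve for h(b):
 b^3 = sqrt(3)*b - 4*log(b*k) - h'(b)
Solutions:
 h(b) = C1 - b^4/4 + sqrt(3)*b^2/2 - 4*b*log(b*k) + 4*b


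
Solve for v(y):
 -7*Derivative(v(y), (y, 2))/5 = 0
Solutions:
 v(y) = C1 + C2*y


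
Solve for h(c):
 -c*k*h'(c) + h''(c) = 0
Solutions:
 h(c) = Piecewise((-sqrt(2)*sqrt(pi)*C1*erf(sqrt(2)*c*sqrt(-k)/2)/(2*sqrt(-k)) - C2, (k > 0) | (k < 0)), (-C1*c - C2, True))


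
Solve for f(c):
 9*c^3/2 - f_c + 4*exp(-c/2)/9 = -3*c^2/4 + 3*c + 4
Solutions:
 f(c) = C1 + 9*c^4/8 + c^3/4 - 3*c^2/2 - 4*c - 8*exp(-c/2)/9


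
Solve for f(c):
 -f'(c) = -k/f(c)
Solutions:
 f(c) = -sqrt(C1 + 2*c*k)
 f(c) = sqrt(C1 + 2*c*k)


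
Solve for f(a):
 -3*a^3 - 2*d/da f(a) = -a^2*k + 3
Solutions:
 f(a) = C1 - 3*a^4/8 + a^3*k/6 - 3*a/2


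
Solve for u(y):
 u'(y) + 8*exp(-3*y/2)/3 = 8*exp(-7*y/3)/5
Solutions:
 u(y) = C1 + 16*exp(-3*y/2)/9 - 24*exp(-7*y/3)/35


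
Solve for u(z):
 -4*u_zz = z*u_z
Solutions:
 u(z) = C1 + C2*erf(sqrt(2)*z/4)


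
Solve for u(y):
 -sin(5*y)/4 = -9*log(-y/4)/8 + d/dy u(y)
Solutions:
 u(y) = C1 + 9*y*log(-y)/8 - 9*y*log(2)/4 - 9*y/8 + cos(5*y)/20


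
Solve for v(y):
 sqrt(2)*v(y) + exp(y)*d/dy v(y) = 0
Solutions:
 v(y) = C1*exp(sqrt(2)*exp(-y))


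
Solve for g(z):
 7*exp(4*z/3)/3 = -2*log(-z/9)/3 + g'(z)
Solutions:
 g(z) = C1 + 2*z*log(-z)/3 + 2*z*(-2*log(3) - 1)/3 + 7*exp(4*z/3)/4


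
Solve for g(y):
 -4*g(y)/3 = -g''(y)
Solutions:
 g(y) = C1*exp(-2*sqrt(3)*y/3) + C2*exp(2*sqrt(3)*y/3)


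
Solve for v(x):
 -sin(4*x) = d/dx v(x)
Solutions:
 v(x) = C1 + cos(4*x)/4


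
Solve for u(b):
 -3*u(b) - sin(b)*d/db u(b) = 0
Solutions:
 u(b) = C1*(cos(b) + 1)^(3/2)/(cos(b) - 1)^(3/2)


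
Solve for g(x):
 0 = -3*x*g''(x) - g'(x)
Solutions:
 g(x) = C1 + C2*x^(2/3)


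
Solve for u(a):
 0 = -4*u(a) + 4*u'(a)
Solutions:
 u(a) = C1*exp(a)


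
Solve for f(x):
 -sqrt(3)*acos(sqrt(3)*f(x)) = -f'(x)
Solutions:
 Integral(1/acos(sqrt(3)*_y), (_y, f(x))) = C1 + sqrt(3)*x


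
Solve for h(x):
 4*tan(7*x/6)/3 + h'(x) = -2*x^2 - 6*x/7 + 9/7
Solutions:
 h(x) = C1 - 2*x^3/3 - 3*x^2/7 + 9*x/7 + 8*log(cos(7*x/6))/7


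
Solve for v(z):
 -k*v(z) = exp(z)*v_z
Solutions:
 v(z) = C1*exp(k*exp(-z))


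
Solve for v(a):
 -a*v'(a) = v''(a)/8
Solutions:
 v(a) = C1 + C2*erf(2*a)


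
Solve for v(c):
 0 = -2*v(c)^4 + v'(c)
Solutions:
 v(c) = (-1/(C1 + 6*c))^(1/3)
 v(c) = (-1/(C1 + 2*c))^(1/3)*(-3^(2/3) - 3*3^(1/6)*I)/6
 v(c) = (-1/(C1 + 2*c))^(1/3)*(-3^(2/3) + 3*3^(1/6)*I)/6


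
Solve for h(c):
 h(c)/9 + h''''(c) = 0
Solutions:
 h(c) = (C1*sin(sqrt(6)*c/6) + C2*cos(sqrt(6)*c/6))*exp(-sqrt(6)*c/6) + (C3*sin(sqrt(6)*c/6) + C4*cos(sqrt(6)*c/6))*exp(sqrt(6)*c/6)


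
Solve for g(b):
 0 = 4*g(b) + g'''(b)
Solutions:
 g(b) = C3*exp(-2^(2/3)*b) + (C1*sin(2^(2/3)*sqrt(3)*b/2) + C2*cos(2^(2/3)*sqrt(3)*b/2))*exp(2^(2/3)*b/2)


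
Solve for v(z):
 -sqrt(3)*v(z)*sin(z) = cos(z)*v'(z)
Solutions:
 v(z) = C1*cos(z)^(sqrt(3))


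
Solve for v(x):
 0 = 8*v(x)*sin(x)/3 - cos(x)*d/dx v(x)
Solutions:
 v(x) = C1/cos(x)^(8/3)


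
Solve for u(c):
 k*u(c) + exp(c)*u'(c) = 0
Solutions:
 u(c) = C1*exp(k*exp(-c))


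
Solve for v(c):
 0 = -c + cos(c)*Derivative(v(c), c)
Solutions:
 v(c) = C1 + Integral(c/cos(c), c)


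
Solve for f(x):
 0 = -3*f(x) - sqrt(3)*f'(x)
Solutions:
 f(x) = C1*exp(-sqrt(3)*x)


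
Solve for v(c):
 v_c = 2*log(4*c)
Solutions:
 v(c) = C1 + 2*c*log(c) - 2*c + c*log(16)


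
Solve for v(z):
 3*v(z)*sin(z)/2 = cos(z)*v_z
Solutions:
 v(z) = C1/cos(z)^(3/2)


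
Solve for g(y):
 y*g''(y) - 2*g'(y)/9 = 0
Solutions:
 g(y) = C1 + C2*y^(11/9)


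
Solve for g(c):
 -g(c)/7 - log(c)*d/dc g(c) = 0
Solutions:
 g(c) = C1*exp(-li(c)/7)


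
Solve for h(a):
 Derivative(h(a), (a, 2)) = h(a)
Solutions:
 h(a) = C1*exp(-a) + C2*exp(a)


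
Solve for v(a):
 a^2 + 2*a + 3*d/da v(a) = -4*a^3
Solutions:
 v(a) = C1 - a^4/3 - a^3/9 - a^2/3


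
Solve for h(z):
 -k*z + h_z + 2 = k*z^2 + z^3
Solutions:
 h(z) = C1 + k*z^3/3 + k*z^2/2 + z^4/4 - 2*z


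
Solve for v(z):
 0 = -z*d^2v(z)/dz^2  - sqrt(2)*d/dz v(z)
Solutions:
 v(z) = C1 + C2*z^(1 - sqrt(2))


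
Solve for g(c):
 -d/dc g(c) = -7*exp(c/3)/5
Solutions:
 g(c) = C1 + 21*exp(c/3)/5


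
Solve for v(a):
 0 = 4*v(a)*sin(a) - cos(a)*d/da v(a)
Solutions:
 v(a) = C1/cos(a)^4


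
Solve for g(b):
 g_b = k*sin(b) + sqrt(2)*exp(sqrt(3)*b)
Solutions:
 g(b) = C1 - k*cos(b) + sqrt(6)*exp(sqrt(3)*b)/3


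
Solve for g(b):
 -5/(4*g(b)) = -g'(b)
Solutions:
 g(b) = -sqrt(C1 + 10*b)/2
 g(b) = sqrt(C1 + 10*b)/2


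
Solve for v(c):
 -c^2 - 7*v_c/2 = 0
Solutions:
 v(c) = C1 - 2*c^3/21


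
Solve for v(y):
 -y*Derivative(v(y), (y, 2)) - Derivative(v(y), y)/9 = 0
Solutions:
 v(y) = C1 + C2*y^(8/9)


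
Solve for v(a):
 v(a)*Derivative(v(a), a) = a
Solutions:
 v(a) = -sqrt(C1 + a^2)
 v(a) = sqrt(C1 + a^2)


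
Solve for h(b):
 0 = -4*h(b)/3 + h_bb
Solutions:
 h(b) = C1*exp(-2*sqrt(3)*b/3) + C2*exp(2*sqrt(3)*b/3)


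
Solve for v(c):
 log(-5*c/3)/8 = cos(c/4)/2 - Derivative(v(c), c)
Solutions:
 v(c) = C1 - c*log(-c)/8 - c*log(5)/8 + c/8 + c*log(3)/8 + 2*sin(c/4)


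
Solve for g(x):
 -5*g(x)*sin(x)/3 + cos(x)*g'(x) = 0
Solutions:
 g(x) = C1/cos(x)^(5/3)


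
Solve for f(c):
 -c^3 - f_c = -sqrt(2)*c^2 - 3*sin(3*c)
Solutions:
 f(c) = C1 - c^4/4 + sqrt(2)*c^3/3 - cos(3*c)


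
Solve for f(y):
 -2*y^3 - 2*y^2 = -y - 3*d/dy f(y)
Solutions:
 f(y) = C1 + y^4/6 + 2*y^3/9 - y^2/6


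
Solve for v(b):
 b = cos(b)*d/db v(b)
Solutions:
 v(b) = C1 + Integral(b/cos(b), b)


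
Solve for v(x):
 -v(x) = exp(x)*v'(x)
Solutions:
 v(x) = C1*exp(exp(-x))


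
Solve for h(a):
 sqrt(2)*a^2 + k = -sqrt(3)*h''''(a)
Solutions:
 h(a) = C1 + C2*a + C3*a^2 + C4*a^3 - sqrt(6)*a^6/1080 - sqrt(3)*a^4*k/72


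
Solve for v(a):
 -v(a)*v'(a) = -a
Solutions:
 v(a) = -sqrt(C1 + a^2)
 v(a) = sqrt(C1 + a^2)


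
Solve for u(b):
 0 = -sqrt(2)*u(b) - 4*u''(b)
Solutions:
 u(b) = C1*sin(2^(1/4)*b/2) + C2*cos(2^(1/4)*b/2)


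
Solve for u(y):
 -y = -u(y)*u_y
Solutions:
 u(y) = -sqrt(C1 + y^2)
 u(y) = sqrt(C1 + y^2)


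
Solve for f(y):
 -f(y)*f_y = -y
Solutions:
 f(y) = -sqrt(C1 + y^2)
 f(y) = sqrt(C1 + y^2)


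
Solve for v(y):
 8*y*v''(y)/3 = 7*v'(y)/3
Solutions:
 v(y) = C1 + C2*y^(15/8)


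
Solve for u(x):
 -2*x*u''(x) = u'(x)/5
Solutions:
 u(x) = C1 + C2*x^(9/10)


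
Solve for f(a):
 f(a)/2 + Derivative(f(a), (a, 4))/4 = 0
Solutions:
 f(a) = (C1*sin(2^(3/4)*a/2) + C2*cos(2^(3/4)*a/2))*exp(-2^(3/4)*a/2) + (C3*sin(2^(3/4)*a/2) + C4*cos(2^(3/4)*a/2))*exp(2^(3/4)*a/2)


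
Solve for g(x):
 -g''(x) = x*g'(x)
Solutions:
 g(x) = C1 + C2*erf(sqrt(2)*x/2)


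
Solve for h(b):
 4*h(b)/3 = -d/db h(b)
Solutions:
 h(b) = C1*exp(-4*b/3)


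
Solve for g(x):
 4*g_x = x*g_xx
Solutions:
 g(x) = C1 + C2*x^5


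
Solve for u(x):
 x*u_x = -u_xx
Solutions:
 u(x) = C1 + C2*erf(sqrt(2)*x/2)


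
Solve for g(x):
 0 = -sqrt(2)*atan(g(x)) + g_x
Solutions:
 Integral(1/atan(_y), (_y, g(x))) = C1 + sqrt(2)*x


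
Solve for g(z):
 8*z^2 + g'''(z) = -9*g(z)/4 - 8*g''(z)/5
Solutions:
 g(z) = C1*exp(z*(-32 + 256/(45*sqrt(578505) + 34471)^(1/3) + (45*sqrt(578505) + 34471)^(1/3))/60)*sin(sqrt(3)*z*(-(45*sqrt(578505) + 34471)^(1/3) + 256/(45*sqrt(578505) + 34471)^(1/3))/60) + C2*exp(z*(-32 + 256/(45*sqrt(578505) + 34471)^(1/3) + (45*sqrt(578505) + 34471)^(1/3))/60)*cos(sqrt(3)*z*(-(45*sqrt(578505) + 34471)^(1/3) + 256/(45*sqrt(578505) + 34471)^(1/3))/60) + C3*exp(-z*(256/(45*sqrt(578505) + 34471)^(1/3) + 16 + (45*sqrt(578505) + 34471)^(1/3))/30) - 32*z^2/9 + 2048/405


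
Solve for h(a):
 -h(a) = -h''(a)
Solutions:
 h(a) = C1*exp(-a) + C2*exp(a)


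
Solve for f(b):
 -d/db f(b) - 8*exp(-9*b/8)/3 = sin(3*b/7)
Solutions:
 f(b) = C1 + 7*cos(3*b/7)/3 + 64*exp(-9*b/8)/27


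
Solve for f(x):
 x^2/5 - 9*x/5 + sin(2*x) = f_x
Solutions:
 f(x) = C1 + x^3/15 - 9*x^2/10 - cos(2*x)/2


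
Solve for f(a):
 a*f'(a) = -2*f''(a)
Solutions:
 f(a) = C1 + C2*erf(a/2)


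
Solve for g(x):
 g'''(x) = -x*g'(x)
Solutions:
 g(x) = C1 + Integral(C2*airyai(-x) + C3*airybi(-x), x)


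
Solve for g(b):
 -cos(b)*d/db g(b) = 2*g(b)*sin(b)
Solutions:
 g(b) = C1*cos(b)^2


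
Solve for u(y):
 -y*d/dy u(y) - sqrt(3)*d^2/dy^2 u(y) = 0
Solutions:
 u(y) = C1 + C2*erf(sqrt(2)*3^(3/4)*y/6)


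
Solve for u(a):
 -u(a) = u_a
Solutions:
 u(a) = C1*exp(-a)


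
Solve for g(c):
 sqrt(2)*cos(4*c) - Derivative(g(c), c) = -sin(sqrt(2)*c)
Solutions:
 g(c) = C1 + sqrt(2)*sin(4*c)/4 - sqrt(2)*cos(sqrt(2)*c)/2


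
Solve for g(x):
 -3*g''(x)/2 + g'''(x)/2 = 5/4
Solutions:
 g(x) = C1 + C2*x + C3*exp(3*x) - 5*x^2/12


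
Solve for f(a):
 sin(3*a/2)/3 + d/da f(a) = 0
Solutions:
 f(a) = C1 + 2*cos(3*a/2)/9


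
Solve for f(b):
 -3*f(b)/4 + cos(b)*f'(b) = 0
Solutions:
 f(b) = C1*(sin(b) + 1)^(3/8)/(sin(b) - 1)^(3/8)


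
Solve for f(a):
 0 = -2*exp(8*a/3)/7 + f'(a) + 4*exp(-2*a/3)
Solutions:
 f(a) = C1 + 3*exp(8*a/3)/28 + 6*exp(-2*a/3)


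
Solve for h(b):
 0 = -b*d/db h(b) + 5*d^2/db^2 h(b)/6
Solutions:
 h(b) = C1 + C2*erfi(sqrt(15)*b/5)


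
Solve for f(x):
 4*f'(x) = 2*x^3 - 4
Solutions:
 f(x) = C1 + x^4/8 - x


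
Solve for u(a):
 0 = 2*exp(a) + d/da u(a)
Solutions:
 u(a) = C1 - 2*exp(a)


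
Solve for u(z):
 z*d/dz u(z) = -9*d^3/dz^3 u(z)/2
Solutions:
 u(z) = C1 + Integral(C2*airyai(-6^(1/3)*z/3) + C3*airybi(-6^(1/3)*z/3), z)


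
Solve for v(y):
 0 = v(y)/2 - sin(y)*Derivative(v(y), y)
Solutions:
 v(y) = C1*(cos(y) - 1)^(1/4)/(cos(y) + 1)^(1/4)


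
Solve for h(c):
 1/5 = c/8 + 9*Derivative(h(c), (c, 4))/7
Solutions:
 h(c) = C1 + C2*c + C3*c^2 + C4*c^3 - 7*c^5/8640 + 7*c^4/1080


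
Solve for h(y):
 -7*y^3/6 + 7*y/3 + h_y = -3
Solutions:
 h(y) = C1 + 7*y^4/24 - 7*y^2/6 - 3*y


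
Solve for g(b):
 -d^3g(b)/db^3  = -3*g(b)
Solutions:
 g(b) = C3*exp(3^(1/3)*b) + (C1*sin(3^(5/6)*b/2) + C2*cos(3^(5/6)*b/2))*exp(-3^(1/3)*b/2)


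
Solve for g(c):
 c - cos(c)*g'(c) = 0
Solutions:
 g(c) = C1 + Integral(c/cos(c), c)


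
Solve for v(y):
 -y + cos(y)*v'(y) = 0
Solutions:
 v(y) = C1 + Integral(y/cos(y), y)


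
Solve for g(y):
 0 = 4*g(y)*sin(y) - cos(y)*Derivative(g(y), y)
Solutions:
 g(y) = C1/cos(y)^4


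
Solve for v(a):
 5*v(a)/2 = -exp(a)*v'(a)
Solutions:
 v(a) = C1*exp(5*exp(-a)/2)


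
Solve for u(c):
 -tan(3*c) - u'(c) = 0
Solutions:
 u(c) = C1 + log(cos(3*c))/3


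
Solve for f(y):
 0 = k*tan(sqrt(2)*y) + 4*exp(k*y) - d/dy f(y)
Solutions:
 f(y) = C1 - sqrt(2)*k*log(cos(sqrt(2)*y))/2 + 4*Piecewise((exp(k*y)/k, Ne(k, 0)), (y, True))


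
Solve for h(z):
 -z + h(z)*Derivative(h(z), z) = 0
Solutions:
 h(z) = -sqrt(C1 + z^2)
 h(z) = sqrt(C1 + z^2)


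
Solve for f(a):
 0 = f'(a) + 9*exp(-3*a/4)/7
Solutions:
 f(a) = C1 + 12*exp(-3*a/4)/7


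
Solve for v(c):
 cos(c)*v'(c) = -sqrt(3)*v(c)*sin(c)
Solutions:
 v(c) = C1*cos(c)^(sqrt(3))


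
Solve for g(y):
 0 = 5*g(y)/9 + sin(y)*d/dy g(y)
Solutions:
 g(y) = C1*(cos(y) + 1)^(5/18)/(cos(y) - 1)^(5/18)


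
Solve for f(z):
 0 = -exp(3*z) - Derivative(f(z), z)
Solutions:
 f(z) = C1 - exp(3*z)/3


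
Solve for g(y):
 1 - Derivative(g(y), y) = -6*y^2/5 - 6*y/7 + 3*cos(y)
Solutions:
 g(y) = C1 + 2*y^3/5 + 3*y^2/7 + y - 3*sin(y)


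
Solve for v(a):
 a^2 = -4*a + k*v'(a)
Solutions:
 v(a) = C1 + a^3/(3*k) + 2*a^2/k


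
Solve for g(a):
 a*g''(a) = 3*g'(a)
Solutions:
 g(a) = C1 + C2*a^4


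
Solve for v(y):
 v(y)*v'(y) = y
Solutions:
 v(y) = -sqrt(C1 + y^2)
 v(y) = sqrt(C1 + y^2)


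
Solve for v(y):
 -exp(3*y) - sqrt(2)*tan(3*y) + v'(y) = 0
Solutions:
 v(y) = C1 + exp(3*y)/3 - sqrt(2)*log(cos(3*y))/3


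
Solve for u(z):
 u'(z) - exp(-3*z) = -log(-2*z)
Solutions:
 u(z) = C1 - z*log(-z) + z*(1 - log(2)) - exp(-3*z)/3


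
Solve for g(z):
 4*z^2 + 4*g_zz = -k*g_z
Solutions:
 g(z) = C1 + C2*exp(-k*z/4) - 4*z^3/(3*k) + 16*z^2/k^2 - 128*z/k^3


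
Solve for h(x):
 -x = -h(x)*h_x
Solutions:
 h(x) = -sqrt(C1 + x^2)
 h(x) = sqrt(C1 + x^2)


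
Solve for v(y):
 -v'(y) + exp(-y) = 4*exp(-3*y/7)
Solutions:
 v(y) = C1 - exp(-y) + 28*exp(-3*y/7)/3


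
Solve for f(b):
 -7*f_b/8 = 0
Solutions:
 f(b) = C1


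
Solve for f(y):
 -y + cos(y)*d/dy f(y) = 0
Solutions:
 f(y) = C1 + Integral(y/cos(y), y)


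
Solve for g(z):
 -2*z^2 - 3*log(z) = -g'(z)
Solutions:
 g(z) = C1 + 2*z^3/3 + 3*z*log(z) - 3*z


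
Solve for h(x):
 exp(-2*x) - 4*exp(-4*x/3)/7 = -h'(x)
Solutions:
 h(x) = C1 + exp(-2*x)/2 - 3*exp(-4*x/3)/7


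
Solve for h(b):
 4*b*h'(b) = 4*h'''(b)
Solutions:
 h(b) = C1 + Integral(C2*airyai(b) + C3*airybi(b), b)


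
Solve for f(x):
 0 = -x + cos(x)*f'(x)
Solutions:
 f(x) = C1 + Integral(x/cos(x), x)


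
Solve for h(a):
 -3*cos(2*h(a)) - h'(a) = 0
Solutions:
 h(a) = -asin((C1 + exp(12*a))/(C1 - exp(12*a)))/2 + pi/2
 h(a) = asin((C1 + exp(12*a))/(C1 - exp(12*a)))/2


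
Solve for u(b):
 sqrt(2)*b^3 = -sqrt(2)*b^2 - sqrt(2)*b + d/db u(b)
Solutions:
 u(b) = C1 + sqrt(2)*b^4/4 + sqrt(2)*b^3/3 + sqrt(2)*b^2/2


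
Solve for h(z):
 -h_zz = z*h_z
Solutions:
 h(z) = C1 + C2*erf(sqrt(2)*z/2)


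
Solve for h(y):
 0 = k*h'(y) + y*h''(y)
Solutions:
 h(y) = C1 + y^(1 - re(k))*(C2*sin(log(y)*Abs(im(k))) + C3*cos(log(y)*im(k)))


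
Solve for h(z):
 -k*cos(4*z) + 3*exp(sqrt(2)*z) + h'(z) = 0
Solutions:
 h(z) = C1 + k*sin(4*z)/4 - 3*sqrt(2)*exp(sqrt(2)*z)/2


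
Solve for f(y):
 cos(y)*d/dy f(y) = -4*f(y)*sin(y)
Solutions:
 f(y) = C1*cos(y)^4


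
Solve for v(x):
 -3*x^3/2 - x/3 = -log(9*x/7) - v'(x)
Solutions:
 v(x) = C1 + 3*x^4/8 + x^2/6 - x*log(x) + x*log(7/9) + x


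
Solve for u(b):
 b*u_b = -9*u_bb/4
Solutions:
 u(b) = C1 + C2*erf(sqrt(2)*b/3)


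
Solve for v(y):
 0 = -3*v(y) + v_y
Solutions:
 v(y) = C1*exp(3*y)


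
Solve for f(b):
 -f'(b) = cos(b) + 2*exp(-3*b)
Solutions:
 f(b) = C1 - sin(b) + 2*exp(-3*b)/3


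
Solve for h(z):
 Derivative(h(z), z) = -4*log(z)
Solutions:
 h(z) = C1 - 4*z*log(z) + 4*z


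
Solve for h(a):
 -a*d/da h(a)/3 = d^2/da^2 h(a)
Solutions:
 h(a) = C1 + C2*erf(sqrt(6)*a/6)


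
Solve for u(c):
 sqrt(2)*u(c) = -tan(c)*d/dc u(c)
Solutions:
 u(c) = C1/sin(c)^(sqrt(2))


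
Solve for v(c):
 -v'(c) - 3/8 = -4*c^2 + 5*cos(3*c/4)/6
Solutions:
 v(c) = C1 + 4*c^3/3 - 3*c/8 - 10*sin(3*c/4)/9


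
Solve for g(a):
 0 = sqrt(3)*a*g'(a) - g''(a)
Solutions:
 g(a) = C1 + C2*erfi(sqrt(2)*3^(1/4)*a/2)


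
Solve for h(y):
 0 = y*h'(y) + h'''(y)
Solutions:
 h(y) = C1 + Integral(C2*airyai(-y) + C3*airybi(-y), y)


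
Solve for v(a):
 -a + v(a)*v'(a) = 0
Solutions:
 v(a) = -sqrt(C1 + a^2)
 v(a) = sqrt(C1 + a^2)


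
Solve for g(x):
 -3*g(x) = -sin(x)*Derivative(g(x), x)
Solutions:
 g(x) = C1*(cos(x) - 1)^(3/2)/(cos(x) + 1)^(3/2)


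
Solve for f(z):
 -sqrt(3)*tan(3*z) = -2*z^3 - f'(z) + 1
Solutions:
 f(z) = C1 - z^4/2 + z - sqrt(3)*log(cos(3*z))/3


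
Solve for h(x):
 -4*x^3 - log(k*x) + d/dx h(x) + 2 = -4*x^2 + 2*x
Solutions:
 h(x) = C1 + x^4 - 4*x^3/3 + x^2 + x*log(k*x) - 3*x


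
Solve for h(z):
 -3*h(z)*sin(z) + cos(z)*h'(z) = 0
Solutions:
 h(z) = C1/cos(z)^3


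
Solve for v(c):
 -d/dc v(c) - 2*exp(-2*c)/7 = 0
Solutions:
 v(c) = C1 + exp(-2*c)/7


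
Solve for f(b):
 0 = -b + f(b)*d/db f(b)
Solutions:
 f(b) = -sqrt(C1 + b^2)
 f(b) = sqrt(C1 + b^2)


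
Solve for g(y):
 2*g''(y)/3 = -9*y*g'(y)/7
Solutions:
 g(y) = C1 + C2*erf(3*sqrt(21)*y/14)


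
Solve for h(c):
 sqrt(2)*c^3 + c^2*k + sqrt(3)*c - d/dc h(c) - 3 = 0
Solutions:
 h(c) = C1 + sqrt(2)*c^4/4 + c^3*k/3 + sqrt(3)*c^2/2 - 3*c


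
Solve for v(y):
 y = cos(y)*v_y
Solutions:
 v(y) = C1 + Integral(y/cos(y), y)


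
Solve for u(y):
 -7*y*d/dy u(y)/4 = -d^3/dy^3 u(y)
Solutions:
 u(y) = C1 + Integral(C2*airyai(14^(1/3)*y/2) + C3*airybi(14^(1/3)*y/2), y)


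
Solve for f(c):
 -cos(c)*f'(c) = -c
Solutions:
 f(c) = C1 + Integral(c/cos(c), c)


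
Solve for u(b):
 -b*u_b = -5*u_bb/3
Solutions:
 u(b) = C1 + C2*erfi(sqrt(30)*b/10)


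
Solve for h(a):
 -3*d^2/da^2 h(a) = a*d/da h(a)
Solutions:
 h(a) = C1 + C2*erf(sqrt(6)*a/6)


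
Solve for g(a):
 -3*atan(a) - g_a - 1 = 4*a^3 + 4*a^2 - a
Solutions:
 g(a) = C1 - a^4 - 4*a^3/3 + a^2/2 - 3*a*atan(a) - a + 3*log(a^2 + 1)/2


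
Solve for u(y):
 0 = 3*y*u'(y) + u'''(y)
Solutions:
 u(y) = C1 + Integral(C2*airyai(-3^(1/3)*y) + C3*airybi(-3^(1/3)*y), y)


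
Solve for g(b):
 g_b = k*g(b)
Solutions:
 g(b) = C1*exp(b*k)


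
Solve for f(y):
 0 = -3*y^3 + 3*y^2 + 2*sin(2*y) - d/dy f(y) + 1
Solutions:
 f(y) = C1 - 3*y^4/4 + y^3 + y - cos(2*y)


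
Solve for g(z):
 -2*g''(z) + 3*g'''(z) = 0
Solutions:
 g(z) = C1 + C2*z + C3*exp(2*z/3)


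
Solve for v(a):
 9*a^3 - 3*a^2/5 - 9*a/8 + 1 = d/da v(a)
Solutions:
 v(a) = C1 + 9*a^4/4 - a^3/5 - 9*a^2/16 + a


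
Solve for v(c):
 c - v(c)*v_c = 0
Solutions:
 v(c) = -sqrt(C1 + c^2)
 v(c) = sqrt(C1 + c^2)


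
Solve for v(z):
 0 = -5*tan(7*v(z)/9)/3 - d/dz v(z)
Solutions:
 v(z) = -9*asin(C1*exp(-35*z/27))/7 + 9*pi/7
 v(z) = 9*asin(C1*exp(-35*z/27))/7


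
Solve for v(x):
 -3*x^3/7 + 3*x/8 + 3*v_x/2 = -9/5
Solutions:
 v(x) = C1 + x^4/14 - x^2/8 - 6*x/5


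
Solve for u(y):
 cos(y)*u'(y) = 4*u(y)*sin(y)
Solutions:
 u(y) = C1/cos(y)^4


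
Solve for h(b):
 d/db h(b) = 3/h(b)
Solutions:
 h(b) = -sqrt(C1 + 6*b)
 h(b) = sqrt(C1 + 6*b)


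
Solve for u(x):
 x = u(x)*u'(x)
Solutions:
 u(x) = -sqrt(C1 + x^2)
 u(x) = sqrt(C1 + x^2)


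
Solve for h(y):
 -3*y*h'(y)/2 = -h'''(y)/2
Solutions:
 h(y) = C1 + Integral(C2*airyai(3^(1/3)*y) + C3*airybi(3^(1/3)*y), y)


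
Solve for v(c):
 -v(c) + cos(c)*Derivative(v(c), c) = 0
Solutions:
 v(c) = C1*sqrt(sin(c) + 1)/sqrt(sin(c) - 1)


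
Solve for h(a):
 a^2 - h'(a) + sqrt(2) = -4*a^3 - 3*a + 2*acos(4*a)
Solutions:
 h(a) = C1 + a^4 + a^3/3 + 3*a^2/2 - 2*a*acos(4*a) + sqrt(2)*a + sqrt(1 - 16*a^2)/2


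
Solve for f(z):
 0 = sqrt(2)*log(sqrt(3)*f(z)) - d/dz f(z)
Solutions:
 -sqrt(2)*Integral(1/(2*log(_y) + log(3)), (_y, f(z))) = C1 - z


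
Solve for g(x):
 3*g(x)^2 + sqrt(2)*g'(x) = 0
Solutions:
 g(x) = 2/(C1 + 3*sqrt(2)*x)


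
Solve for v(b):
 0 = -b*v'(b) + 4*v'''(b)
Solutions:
 v(b) = C1 + Integral(C2*airyai(2^(1/3)*b/2) + C3*airybi(2^(1/3)*b/2), b)


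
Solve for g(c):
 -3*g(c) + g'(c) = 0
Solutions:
 g(c) = C1*exp(3*c)


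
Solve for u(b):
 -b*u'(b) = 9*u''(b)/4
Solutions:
 u(b) = C1 + C2*erf(sqrt(2)*b/3)


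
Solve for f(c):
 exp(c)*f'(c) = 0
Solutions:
 f(c) = C1


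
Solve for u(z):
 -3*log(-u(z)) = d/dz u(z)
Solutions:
 -li(-u(z)) = C1 - 3*z


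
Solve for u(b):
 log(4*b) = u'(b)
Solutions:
 u(b) = C1 + b*log(b) - b + b*log(4)


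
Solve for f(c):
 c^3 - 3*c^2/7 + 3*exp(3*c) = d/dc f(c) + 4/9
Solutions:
 f(c) = C1 + c^4/4 - c^3/7 - 4*c/9 + exp(3*c)


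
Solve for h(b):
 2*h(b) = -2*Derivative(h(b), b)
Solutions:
 h(b) = C1*exp(-b)


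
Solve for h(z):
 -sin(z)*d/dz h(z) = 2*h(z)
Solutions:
 h(z) = C1*(cos(z) + 1)/(cos(z) - 1)


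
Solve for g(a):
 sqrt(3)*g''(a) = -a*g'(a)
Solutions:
 g(a) = C1 + C2*erf(sqrt(2)*3^(3/4)*a/6)


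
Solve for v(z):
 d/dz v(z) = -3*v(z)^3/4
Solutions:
 v(z) = -sqrt(2)*sqrt(-1/(C1 - 3*z))
 v(z) = sqrt(2)*sqrt(-1/(C1 - 3*z))


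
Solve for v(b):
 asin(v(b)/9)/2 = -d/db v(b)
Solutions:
 Integral(1/asin(_y/9), (_y, v(b))) = C1 - b/2


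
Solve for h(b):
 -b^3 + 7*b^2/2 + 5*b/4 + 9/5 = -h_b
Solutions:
 h(b) = C1 + b^4/4 - 7*b^3/6 - 5*b^2/8 - 9*b/5


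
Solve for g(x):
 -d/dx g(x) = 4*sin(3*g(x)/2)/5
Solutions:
 4*x/5 + log(cos(3*g(x)/2) - 1)/3 - log(cos(3*g(x)/2) + 1)/3 = C1


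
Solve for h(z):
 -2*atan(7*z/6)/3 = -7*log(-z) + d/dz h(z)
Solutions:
 h(z) = C1 + 7*z*log(-z) - 2*z*atan(7*z/6)/3 - 7*z + 2*log(49*z^2 + 36)/7
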